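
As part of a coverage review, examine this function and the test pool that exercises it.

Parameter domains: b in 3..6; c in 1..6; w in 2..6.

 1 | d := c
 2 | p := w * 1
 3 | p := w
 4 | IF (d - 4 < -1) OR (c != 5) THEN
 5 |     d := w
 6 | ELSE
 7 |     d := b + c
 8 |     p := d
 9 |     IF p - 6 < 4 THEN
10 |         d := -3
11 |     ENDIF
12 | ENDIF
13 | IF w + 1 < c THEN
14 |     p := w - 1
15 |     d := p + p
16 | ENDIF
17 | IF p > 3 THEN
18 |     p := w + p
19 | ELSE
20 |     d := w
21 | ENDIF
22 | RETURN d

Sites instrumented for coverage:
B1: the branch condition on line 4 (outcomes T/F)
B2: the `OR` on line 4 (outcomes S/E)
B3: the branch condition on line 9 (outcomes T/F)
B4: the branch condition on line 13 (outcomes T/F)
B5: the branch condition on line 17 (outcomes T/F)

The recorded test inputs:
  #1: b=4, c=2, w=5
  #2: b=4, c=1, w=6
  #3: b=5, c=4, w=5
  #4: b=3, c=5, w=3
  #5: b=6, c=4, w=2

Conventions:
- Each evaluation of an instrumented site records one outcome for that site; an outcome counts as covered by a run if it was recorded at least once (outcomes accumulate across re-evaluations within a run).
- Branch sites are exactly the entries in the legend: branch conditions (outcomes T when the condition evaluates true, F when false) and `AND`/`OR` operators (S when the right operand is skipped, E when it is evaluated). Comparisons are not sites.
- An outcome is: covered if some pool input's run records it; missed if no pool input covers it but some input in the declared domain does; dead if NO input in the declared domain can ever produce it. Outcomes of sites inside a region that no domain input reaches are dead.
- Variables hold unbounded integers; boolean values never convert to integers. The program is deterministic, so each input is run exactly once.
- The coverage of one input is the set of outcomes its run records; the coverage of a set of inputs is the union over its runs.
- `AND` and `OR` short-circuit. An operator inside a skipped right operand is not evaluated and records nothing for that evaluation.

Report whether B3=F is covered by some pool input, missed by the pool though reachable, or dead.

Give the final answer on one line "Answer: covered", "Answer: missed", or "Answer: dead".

no pool input records B3=F
but domain input (b=5, c=5, w=2) does record it -> reachable, so missed

Answer: missed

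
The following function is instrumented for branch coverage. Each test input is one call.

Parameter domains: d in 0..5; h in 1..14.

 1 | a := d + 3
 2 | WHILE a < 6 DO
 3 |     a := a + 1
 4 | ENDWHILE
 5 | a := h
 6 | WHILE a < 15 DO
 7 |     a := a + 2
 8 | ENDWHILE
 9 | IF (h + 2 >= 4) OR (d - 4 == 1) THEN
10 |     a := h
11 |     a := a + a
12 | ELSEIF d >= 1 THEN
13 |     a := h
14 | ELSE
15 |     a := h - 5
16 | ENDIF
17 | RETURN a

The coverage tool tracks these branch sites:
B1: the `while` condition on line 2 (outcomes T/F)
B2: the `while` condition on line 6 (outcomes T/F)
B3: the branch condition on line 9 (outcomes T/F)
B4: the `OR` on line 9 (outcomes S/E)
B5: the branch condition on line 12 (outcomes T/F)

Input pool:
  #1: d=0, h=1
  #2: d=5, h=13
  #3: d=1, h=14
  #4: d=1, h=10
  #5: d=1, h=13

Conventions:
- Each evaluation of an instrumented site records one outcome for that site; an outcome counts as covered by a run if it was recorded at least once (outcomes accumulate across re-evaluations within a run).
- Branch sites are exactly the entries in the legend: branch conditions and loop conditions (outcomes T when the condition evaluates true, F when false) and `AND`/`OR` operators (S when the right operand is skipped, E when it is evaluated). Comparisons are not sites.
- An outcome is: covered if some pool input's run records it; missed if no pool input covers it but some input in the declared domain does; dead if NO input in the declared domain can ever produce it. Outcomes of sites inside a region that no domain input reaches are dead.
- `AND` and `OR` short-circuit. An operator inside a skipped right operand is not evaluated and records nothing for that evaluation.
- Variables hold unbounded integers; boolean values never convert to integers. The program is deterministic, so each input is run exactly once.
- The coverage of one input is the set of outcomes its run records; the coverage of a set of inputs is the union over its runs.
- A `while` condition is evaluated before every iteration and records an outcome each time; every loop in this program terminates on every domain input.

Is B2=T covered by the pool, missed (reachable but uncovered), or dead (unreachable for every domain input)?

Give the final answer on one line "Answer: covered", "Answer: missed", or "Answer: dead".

B2=T is recorded by pool input(s) 1, 2, 3, 4, 5 -> covered

Answer: covered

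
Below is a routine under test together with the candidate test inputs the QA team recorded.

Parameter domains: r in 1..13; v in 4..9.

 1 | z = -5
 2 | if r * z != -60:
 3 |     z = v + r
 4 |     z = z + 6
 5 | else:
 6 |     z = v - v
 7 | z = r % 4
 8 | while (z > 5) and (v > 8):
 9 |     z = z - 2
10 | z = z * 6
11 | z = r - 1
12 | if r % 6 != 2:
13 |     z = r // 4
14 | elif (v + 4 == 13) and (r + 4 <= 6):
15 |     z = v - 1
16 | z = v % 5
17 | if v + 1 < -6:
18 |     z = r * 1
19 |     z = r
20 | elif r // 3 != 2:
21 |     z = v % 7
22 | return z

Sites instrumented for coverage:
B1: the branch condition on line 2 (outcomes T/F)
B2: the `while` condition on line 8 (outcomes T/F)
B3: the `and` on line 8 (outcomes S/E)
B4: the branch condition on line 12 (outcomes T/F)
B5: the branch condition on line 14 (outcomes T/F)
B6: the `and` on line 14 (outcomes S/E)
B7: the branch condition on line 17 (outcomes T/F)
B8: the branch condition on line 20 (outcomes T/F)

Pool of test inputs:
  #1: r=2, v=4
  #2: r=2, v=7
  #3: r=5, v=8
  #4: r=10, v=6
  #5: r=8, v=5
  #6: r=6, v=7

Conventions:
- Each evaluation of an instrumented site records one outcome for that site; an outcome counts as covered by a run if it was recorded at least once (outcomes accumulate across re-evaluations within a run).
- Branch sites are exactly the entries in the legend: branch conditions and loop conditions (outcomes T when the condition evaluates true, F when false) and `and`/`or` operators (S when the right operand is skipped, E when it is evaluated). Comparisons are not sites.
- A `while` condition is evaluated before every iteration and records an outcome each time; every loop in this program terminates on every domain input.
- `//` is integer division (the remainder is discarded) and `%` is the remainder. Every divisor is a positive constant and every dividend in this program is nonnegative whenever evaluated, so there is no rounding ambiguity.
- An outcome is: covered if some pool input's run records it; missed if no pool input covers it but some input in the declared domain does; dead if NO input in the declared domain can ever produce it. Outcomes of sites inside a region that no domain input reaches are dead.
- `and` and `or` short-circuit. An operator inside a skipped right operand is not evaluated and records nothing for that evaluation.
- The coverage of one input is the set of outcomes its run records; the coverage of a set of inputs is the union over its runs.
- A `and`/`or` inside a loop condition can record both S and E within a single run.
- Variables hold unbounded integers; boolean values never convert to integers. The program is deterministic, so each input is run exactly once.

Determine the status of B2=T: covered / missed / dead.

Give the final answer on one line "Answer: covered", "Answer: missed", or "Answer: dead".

no pool input records B2=T
checking all 78 inputs in the declared domain: B2=T is never recorded -> dead

Answer: dead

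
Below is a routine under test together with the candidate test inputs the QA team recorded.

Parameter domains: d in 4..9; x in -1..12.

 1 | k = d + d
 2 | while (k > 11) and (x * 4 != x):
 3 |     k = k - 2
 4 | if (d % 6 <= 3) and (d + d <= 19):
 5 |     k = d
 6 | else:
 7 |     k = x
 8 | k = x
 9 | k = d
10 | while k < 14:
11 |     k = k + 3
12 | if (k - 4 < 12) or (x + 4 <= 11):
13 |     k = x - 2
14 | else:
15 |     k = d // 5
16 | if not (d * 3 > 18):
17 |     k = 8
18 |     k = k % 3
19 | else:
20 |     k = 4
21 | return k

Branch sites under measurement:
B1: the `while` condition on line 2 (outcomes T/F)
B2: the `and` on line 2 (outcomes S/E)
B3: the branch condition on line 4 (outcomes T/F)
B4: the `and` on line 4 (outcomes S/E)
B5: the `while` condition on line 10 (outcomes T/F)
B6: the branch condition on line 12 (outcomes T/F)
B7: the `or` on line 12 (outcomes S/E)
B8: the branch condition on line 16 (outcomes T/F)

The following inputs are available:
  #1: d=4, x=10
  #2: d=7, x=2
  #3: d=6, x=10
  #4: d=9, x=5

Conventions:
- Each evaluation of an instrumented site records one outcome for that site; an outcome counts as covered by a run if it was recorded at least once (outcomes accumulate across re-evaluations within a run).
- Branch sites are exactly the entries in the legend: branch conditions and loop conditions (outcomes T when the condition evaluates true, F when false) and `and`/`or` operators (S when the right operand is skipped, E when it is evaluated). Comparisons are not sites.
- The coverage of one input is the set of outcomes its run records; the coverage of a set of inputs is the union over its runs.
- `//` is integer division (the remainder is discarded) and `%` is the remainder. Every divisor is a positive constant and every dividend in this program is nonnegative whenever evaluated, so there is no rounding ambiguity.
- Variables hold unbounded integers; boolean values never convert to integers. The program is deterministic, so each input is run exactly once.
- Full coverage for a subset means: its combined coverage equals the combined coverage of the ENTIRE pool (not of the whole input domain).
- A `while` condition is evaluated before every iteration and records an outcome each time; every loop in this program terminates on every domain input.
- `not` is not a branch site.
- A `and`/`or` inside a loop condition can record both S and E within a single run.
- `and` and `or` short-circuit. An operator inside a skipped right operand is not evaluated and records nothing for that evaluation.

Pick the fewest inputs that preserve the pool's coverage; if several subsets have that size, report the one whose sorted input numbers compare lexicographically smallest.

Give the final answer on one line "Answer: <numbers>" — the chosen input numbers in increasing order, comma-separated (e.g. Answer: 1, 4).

test 1 (d=4, x=10) hits B1=F, B2=S, B3=F, B4=S, B5=T, B5=F, B6=F, B7=E, B8=T
test 2 (d=7, x=2) hits B1=T, B1=F, B2=S, B2=E, B3=T, B4=E, B5=T, B5=F, B6=T, B7=E, B8=F
test 3 (d=6, x=10) hits B1=T, B1=F, B2=S, B2=E, B3=T, B4=E, B5=T, B5=F, B6=T, B7=S, B8=T
test 4 (d=9, x=5) hits B1=T, B1=F, B2=S, B2=E, B3=T, B4=E, B5=T, B5=F, B6=T, B7=S, B8=F
pool-wide coverage (16 outcomes): B1=T, B1=F, B2=S, B2=E, B3=T, B3=F, B4=S, B4=E, B5=T, B5=F, B6=T, B6=F, B7=S, B7=E, B8=T, B8=F
every size-1 subset falls short of the 16 outcomes (best: 11/16)
inputs {1, 4} (size 2) cover everything; no size-2 subset with a lexicographically smaller index list covers all 16

Answer: 1, 4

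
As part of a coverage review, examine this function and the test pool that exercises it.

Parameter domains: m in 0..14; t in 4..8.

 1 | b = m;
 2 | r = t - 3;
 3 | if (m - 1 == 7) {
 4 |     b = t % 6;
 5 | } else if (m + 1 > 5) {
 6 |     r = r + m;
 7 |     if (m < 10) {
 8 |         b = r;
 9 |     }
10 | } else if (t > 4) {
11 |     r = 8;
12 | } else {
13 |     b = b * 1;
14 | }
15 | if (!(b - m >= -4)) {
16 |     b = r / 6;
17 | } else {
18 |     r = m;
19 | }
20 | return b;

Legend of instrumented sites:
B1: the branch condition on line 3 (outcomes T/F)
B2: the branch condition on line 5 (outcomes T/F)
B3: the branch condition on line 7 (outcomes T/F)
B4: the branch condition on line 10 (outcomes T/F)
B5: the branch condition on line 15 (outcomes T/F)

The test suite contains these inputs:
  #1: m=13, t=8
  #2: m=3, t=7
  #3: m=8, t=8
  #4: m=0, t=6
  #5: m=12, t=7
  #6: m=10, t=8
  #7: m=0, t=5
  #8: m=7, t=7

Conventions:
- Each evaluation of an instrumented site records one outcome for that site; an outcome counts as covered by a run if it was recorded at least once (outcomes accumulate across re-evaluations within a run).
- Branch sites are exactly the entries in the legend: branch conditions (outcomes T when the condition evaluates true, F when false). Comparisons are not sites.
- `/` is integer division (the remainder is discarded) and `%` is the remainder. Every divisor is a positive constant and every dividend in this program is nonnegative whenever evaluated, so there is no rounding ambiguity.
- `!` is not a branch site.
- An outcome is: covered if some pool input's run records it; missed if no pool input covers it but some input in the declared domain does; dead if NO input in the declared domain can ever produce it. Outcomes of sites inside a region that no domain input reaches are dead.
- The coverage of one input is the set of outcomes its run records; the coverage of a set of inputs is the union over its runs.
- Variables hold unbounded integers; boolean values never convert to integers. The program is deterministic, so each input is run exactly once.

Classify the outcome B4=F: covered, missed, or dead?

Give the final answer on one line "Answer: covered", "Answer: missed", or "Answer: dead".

no pool input records B4=F
but domain input (m=0, t=4) does record it -> reachable, so missed

Answer: missed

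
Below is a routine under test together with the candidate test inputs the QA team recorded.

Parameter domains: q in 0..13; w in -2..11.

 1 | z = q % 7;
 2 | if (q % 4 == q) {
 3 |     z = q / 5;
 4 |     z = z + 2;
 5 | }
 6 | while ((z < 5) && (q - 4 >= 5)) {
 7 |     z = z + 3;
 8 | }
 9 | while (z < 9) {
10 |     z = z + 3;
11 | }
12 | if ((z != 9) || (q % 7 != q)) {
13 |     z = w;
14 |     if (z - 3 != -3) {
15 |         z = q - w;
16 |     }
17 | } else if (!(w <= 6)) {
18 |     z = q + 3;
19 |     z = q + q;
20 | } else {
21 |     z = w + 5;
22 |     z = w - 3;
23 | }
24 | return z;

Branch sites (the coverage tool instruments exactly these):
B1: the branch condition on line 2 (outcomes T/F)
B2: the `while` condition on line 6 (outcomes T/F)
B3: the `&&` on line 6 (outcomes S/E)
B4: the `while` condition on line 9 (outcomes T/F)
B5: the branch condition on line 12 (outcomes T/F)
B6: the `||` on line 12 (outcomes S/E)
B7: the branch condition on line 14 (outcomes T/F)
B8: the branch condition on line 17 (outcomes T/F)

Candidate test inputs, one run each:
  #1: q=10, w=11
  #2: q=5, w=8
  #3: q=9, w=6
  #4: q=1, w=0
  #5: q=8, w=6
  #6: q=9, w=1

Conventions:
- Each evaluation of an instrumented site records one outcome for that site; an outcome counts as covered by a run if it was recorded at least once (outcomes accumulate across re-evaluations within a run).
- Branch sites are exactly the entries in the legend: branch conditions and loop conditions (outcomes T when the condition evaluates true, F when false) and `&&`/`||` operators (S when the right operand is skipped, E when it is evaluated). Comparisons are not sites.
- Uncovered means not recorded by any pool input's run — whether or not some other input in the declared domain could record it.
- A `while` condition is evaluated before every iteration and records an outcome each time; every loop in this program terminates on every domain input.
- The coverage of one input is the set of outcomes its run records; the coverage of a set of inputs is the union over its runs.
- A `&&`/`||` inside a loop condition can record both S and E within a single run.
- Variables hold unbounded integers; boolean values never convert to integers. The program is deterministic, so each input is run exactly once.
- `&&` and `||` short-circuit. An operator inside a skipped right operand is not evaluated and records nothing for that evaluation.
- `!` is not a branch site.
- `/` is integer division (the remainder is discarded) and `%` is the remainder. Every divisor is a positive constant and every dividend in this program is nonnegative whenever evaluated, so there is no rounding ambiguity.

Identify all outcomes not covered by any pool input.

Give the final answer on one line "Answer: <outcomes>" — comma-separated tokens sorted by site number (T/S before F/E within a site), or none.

run #1 (q=10, w=11) runs B1->F, B3->E, B2->T, B3->S, B2->F, B4->T, B4->F, B6->E, B5->T, B7->T; records B1=F, B2=T, B2=F, B3=S, B3=E, B4=T, B4=F, B5=T, B6=E, B7=T
run #2 (q=5, w=8) runs B1->F, B3->S, B2->F, B4->T, B4->T, B4->F, B6->S, B5->T, B7->T; records B1=F, B2=F, B3=S, B4=T, B4=F, B5=T, B6=S, B7=T
run #3 (q=9, w=6) runs B1->F, B3->E, B2->T, B3->S, B2->F, B4->T, B4->T, B4->F, B6->S, B5->T, B7->T; records B1=F, B2=T, B2=F, B3=S, B3=E, B4=T, B4=F, B5=T, B6=S, B7=T
run #4 (q=1, w=0) runs B1->T, B3->E, B2->F, B4->T, B4->T, B4->T, B4->F, B6->S, B5->T, B7->F; records B1=T, B2=F, B3=E, B4=T, B4=F, B5=T, B6=S, B7=F
run #5 (q=8, w=6) runs B1->F, B3->E, B2->F, B4->T, B4->T, B4->T, B4->F, B6->S, B5->T, B7->T; records B1=F, B2=F, B3=E, B4=T, B4=F, B5=T, B6=S, B7=T
run #6 (q=9, w=1) runs B1->F, B3->E, B2->T, B3->S, B2->F, B4->T, B4->T, B4->F, B6->S, B5->T, B7->T; records B1=F, B2=T, B2=F, B3=S, B3=E, B4=T, B4=F, B5=T, B6=S, B7=T
union over the pool: B1=T, B1=F, B2=T, B2=F, B3=S, B3=E, B4=T, B4=F, B5=T, B6=S, B6=E, B7=T, B7=F
uncovered (3 of 16): B5=F, B8=T, B8=F

Answer: B5=F, B8=T, B8=F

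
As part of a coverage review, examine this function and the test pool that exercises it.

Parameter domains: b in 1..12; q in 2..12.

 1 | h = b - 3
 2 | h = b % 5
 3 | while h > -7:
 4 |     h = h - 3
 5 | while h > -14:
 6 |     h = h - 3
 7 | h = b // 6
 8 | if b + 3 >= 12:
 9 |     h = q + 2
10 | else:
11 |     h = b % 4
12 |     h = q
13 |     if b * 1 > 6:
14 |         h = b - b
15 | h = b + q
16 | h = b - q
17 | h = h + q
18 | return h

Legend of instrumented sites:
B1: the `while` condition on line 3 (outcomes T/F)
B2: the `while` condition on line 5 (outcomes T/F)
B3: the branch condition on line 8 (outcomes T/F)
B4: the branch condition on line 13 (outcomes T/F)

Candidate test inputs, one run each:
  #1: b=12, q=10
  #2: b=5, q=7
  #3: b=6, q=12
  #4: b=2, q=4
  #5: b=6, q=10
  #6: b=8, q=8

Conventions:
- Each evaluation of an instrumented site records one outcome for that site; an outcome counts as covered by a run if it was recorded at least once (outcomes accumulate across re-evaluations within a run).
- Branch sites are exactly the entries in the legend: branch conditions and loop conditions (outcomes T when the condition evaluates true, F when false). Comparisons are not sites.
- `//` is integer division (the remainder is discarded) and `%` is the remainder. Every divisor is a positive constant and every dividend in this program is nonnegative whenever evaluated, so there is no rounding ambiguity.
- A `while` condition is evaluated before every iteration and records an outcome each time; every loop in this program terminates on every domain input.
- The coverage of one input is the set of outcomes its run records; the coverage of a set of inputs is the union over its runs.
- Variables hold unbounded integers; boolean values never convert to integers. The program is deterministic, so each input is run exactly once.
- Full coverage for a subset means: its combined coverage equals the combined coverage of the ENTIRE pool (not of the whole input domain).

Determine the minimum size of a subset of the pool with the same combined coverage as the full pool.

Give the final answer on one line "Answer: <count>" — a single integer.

run #1 (b=12, q=10) runs B1->T, B1->T, B1->T, B1->F, B2->T, B2->T, B2->T, B2->F, B3->T; records B1=T, B1=F, B2=T, B2=F, B3=T
run #2 (b=5, q=7) runs B1->T, B1->T, B1->T, B1->F, B2->T, B2->T, B2->F, B3->F, B4->F; records B1=T, B1=F, B2=T, B2=F, B3=F, B4=F
run #3 (b=6, q=12) runs B1->T, B1->T, B1->T, B1->F, B2->T, B2->T, B2->F, B3->F, B4->F; records B1=T, B1=F, B2=T, B2=F, B3=F, B4=F
run #4 (b=2, q=4) runs B1->T, B1->T, B1->T, B1->F, B2->T, B2->T, B2->T, B2->F, B3->F, B4->F; records B1=T, B1=F, B2=T, B2=F, B3=F, B4=F
run #5 (b=6, q=10) runs B1->T, B1->T, B1->T, B1->F, B2->T, B2->T, B2->F, B3->F, B4->F; records B1=T, B1=F, B2=T, B2=F, B3=F, B4=F
run #6 (b=8, q=8) runs B1->T, B1->T, B1->T, B1->T, B1->F, B2->T, B2->T, B2->F, B3->F, B4->T; records B1=T, B1=F, B2=T, B2=F, B3=F, B4=T
union over all inputs: B1=T, B1=F, B2=T, B2=F, B3=T, B3=F, B4=T, B4=F (8 outcomes)
checked all size-1 subsets: none covers 8 outcomes (max 6/8)
checked all size-2 subsets: none covers 8 outcomes (max 7/8)
the canonical winner is {1, 2, 6}: size 3, full 8-outcome coverage, earliest index list among size-3 covers

Answer: 3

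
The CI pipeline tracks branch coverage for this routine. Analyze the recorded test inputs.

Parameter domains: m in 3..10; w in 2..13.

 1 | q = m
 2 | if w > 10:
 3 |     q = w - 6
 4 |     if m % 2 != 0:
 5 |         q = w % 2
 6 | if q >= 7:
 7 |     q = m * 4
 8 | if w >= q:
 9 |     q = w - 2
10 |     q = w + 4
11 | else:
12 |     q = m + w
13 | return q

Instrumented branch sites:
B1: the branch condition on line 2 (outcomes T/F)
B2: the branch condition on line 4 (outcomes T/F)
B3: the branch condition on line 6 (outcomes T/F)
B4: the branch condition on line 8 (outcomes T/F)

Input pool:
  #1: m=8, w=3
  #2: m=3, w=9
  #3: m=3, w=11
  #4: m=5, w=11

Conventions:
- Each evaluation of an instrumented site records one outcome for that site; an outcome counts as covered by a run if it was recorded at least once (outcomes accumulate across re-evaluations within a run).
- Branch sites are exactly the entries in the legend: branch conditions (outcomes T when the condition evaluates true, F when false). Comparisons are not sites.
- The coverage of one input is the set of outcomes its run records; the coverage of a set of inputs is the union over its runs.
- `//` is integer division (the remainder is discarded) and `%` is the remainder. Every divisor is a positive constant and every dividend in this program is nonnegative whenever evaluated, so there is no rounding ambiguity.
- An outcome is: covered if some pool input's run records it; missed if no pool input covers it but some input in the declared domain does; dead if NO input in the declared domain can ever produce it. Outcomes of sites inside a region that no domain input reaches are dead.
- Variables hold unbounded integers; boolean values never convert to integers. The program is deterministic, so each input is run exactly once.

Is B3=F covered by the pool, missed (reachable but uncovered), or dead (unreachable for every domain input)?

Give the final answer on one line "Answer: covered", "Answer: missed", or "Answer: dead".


B3=F is recorded by pool input(s) 2, 3, 4 -> covered
Answer: covered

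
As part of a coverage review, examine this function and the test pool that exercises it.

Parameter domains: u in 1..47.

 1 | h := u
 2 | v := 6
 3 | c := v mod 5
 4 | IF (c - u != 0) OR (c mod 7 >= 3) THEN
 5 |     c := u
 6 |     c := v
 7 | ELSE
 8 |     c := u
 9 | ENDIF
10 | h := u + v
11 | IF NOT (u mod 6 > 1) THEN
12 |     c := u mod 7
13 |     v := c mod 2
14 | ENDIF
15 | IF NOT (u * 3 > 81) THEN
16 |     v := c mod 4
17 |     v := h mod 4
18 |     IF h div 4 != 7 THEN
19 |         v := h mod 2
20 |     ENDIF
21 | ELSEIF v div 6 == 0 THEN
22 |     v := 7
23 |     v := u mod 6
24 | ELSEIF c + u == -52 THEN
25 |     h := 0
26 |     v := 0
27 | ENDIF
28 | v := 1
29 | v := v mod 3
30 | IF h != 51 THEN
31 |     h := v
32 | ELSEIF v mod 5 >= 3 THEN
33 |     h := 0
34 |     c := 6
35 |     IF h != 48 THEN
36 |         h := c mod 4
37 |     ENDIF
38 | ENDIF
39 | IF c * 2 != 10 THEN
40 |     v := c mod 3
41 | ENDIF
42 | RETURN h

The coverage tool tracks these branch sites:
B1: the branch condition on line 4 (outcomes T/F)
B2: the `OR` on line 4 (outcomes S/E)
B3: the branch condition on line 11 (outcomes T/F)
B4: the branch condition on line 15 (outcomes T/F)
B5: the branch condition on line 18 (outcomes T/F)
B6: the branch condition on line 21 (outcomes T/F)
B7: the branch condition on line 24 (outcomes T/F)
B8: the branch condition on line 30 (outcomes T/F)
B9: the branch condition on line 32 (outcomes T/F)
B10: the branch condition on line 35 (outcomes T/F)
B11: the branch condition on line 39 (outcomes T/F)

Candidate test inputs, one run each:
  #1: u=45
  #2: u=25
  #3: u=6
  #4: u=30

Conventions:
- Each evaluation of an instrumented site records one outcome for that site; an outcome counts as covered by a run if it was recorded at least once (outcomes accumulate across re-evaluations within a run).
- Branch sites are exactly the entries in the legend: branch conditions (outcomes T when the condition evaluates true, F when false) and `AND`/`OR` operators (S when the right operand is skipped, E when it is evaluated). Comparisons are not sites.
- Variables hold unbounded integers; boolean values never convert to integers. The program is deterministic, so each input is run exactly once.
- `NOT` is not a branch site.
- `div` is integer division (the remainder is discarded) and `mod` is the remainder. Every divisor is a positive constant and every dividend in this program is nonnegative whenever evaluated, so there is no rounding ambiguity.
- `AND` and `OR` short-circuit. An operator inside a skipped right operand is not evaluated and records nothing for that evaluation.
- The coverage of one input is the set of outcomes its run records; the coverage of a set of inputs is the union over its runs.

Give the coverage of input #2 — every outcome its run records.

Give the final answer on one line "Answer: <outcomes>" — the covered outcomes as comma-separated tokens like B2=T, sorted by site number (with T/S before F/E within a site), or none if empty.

Event log for input #2 (u=25):
  B2->S, B1->T, B3->T, B4->T, B5->F, B8->T, B11->T
distinct outcomes covered: B1=T, B2=S, B3=T, B4=T, B5=F, B8=T, B11=T

Answer: B1=T, B2=S, B3=T, B4=T, B5=F, B8=T, B11=T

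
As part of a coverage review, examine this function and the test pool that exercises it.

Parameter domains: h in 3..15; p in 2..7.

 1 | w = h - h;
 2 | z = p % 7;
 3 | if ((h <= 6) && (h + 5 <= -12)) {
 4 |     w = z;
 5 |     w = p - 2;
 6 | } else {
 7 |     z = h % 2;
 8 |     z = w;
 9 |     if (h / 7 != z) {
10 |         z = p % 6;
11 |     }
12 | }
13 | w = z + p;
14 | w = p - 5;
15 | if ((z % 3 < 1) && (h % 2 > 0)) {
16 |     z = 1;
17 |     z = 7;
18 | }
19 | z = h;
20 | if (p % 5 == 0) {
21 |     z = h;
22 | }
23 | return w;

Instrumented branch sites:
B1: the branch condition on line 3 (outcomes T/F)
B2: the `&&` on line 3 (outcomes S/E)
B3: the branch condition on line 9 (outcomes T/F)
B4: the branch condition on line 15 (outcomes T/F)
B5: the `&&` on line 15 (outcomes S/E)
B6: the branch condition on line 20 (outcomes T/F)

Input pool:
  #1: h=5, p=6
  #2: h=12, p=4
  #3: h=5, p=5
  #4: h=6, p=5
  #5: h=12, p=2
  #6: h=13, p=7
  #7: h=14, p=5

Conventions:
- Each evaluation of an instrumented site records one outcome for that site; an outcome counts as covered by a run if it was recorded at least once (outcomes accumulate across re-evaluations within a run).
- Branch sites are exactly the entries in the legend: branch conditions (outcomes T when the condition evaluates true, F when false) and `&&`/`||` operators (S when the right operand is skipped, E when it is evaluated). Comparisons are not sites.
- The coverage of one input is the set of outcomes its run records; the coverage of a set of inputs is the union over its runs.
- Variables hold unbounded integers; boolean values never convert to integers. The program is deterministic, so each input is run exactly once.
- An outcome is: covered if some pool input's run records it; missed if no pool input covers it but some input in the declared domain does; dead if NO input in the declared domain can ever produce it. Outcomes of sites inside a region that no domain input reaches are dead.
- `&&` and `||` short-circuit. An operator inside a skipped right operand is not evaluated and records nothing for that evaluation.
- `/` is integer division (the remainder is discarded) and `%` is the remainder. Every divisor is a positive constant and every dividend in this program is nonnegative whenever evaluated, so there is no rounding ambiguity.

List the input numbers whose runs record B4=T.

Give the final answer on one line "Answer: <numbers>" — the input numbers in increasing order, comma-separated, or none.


input #1 (h=5, p=6): hits B4=T
input #2 (h=12, p=4): never hits B4=T
input #3 (h=5, p=5): hits B4=T
input #4 (h=6, p=5): never hits B4=T
input #5 (h=12, p=2): never hits B4=T
input #6 (h=13, p=7): never hits B4=T
input #7 (h=14, p=5): never hits B4=T
Answer: 1, 3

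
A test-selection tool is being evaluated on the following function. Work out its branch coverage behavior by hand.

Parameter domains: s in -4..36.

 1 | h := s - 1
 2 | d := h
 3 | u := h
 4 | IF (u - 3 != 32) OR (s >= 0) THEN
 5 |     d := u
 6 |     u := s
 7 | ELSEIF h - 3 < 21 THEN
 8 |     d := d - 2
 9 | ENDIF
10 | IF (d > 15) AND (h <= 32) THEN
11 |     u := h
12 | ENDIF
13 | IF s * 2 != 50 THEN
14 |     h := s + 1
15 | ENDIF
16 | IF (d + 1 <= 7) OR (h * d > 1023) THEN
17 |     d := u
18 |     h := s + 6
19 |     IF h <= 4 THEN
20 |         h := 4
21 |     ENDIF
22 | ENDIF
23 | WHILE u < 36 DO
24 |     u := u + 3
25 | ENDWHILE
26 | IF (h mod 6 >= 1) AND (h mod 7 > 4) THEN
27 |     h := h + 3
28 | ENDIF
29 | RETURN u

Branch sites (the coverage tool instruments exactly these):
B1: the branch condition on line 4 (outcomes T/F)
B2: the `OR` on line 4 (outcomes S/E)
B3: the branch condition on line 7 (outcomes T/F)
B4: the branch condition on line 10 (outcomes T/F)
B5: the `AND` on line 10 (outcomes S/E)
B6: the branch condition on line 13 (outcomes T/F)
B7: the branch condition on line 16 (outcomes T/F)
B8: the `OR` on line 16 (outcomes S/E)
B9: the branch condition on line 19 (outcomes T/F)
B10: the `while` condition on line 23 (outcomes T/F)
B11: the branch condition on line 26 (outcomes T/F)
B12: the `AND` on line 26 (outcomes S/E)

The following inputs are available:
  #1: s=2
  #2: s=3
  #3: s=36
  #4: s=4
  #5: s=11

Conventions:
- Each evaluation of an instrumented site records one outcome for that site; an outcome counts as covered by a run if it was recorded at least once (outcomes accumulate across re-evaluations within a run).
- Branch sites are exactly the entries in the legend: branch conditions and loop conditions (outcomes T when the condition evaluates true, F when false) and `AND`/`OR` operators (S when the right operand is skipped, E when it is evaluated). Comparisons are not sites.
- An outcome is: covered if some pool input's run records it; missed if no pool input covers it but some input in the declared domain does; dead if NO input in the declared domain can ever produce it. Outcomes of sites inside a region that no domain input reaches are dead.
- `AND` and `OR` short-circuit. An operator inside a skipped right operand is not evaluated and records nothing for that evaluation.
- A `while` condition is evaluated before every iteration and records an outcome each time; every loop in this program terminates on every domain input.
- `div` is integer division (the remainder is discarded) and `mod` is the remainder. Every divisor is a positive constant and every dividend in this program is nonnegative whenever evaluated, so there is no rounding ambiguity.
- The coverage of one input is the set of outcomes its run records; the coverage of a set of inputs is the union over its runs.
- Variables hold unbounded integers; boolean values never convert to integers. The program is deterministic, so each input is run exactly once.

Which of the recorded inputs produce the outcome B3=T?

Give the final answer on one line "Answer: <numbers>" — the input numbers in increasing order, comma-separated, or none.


input #1 (s=2): never hits B3=T
input #2 (s=3): never hits B3=T
input #3 (s=36): never hits B3=T
input #4 (s=4): never hits B3=T
input #5 (s=11): never hits B3=T
Answer: none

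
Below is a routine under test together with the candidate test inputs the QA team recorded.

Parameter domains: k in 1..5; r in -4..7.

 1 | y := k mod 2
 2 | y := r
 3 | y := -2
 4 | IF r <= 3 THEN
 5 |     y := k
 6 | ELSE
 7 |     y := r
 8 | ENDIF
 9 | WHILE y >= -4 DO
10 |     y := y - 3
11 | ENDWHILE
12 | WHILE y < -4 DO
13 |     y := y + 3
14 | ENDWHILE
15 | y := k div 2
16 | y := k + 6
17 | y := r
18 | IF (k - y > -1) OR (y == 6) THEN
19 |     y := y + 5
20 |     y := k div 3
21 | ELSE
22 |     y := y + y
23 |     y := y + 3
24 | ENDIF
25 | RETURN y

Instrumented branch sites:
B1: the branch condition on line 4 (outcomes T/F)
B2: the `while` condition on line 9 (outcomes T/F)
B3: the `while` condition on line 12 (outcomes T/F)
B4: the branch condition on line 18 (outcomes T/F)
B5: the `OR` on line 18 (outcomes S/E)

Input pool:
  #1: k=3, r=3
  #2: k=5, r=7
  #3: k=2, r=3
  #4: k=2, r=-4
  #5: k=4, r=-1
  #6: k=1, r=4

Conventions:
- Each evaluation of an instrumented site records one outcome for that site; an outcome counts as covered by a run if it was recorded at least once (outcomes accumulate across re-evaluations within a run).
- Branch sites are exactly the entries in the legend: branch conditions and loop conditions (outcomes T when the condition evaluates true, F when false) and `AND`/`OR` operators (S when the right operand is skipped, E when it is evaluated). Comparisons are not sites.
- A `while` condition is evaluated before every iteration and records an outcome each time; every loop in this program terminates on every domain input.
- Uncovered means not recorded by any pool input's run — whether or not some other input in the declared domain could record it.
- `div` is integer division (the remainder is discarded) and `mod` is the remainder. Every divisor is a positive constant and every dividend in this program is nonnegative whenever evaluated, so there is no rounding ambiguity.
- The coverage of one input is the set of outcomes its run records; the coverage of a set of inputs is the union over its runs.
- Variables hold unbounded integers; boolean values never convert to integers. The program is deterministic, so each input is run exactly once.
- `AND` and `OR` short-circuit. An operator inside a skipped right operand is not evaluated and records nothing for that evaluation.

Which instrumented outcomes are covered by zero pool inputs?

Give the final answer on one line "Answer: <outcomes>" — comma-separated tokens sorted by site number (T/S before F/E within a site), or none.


#1 (k=3, r=3) -> B1->T, B2->T, B2->T, B2->T, B2->F, B3->T, B3->F, B5->S, B4->T; covered: B1=T, B2=T, B2=F, B3=T, B3=F, B4=T, B5=S
#2 (k=5, r=7) -> B1->F, B2->T, B2->T, B2->T, B2->T, B2->F, B3->T, B3->F, B5->E, B4->F; covered: B1=F, B2=T, B2=F, B3=T, B3=F, B4=F, B5=E
#3 (k=2, r=3) -> B1->T, B2->T, B2->T, B2->T, B2->F, B3->T, B3->F, B5->E, B4->F; covered: B1=T, B2=T, B2=F, B3=T, B3=F, B4=F, B5=E
#4 (k=2, r=-4) -> B1->T, B2->T, B2->T, B2->T, B2->F, B3->T, B3->F, B5->S, B4->T; covered: B1=T, B2=T, B2=F, B3=T, B3=F, B4=T, B5=S
#5 (k=4, r=-1) -> B1->T, B2->T, B2->T, B2->T, B2->F, B3->T, B3->F, B5->S, B4->T; covered: B1=T, B2=T, B2=F, B3=T, B3=F, B4=T, B5=S
#6 (k=1, r=4) -> B1->F, B2->T, B2->T, B2->T, B2->F, B3->T, B3->F, B5->E, B4->F; covered: B1=F, B2=T, B2=F, B3=T, B3=F, B4=F, B5=E
union over the pool: B1=T, B1=F, B2=T, B2=F, B3=T, B3=F, B4=T, B4=F, B5=S, B5=E
uncovered (0 of 10): none
Answer: none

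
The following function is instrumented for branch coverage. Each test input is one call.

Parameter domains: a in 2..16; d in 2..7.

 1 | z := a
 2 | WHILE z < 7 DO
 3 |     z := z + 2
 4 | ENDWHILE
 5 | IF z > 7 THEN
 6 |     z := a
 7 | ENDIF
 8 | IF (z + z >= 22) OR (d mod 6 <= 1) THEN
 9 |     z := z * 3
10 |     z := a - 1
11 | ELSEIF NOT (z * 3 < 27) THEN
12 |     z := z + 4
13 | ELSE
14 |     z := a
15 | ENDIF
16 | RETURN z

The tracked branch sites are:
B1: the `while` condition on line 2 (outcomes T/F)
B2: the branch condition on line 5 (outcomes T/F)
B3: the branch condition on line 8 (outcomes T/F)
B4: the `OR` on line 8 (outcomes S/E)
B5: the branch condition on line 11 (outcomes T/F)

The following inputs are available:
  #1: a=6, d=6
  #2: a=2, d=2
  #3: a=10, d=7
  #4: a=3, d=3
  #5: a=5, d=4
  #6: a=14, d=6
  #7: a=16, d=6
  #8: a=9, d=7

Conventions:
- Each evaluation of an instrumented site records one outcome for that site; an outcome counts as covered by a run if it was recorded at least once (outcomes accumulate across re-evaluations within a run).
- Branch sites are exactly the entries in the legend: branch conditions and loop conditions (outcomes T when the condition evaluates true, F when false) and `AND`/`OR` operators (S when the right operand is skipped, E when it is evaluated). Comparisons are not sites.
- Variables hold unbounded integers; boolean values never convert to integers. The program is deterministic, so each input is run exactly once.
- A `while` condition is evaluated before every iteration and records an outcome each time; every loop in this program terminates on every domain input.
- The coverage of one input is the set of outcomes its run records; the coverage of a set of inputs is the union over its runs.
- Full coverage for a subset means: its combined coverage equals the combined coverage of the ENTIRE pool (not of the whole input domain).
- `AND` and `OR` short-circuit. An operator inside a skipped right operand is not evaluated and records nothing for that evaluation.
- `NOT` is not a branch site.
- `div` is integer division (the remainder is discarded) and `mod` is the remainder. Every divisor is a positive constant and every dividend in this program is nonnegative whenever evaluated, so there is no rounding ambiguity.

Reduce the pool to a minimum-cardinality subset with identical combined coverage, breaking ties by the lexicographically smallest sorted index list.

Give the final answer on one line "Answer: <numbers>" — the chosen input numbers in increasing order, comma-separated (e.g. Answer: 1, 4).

#1 (a=6, d=6) -> covered: B1=T, B1=F, B2=T, B3=T, B4=E
#2 (a=2, d=2) -> covered: B1=T, B1=F, B2=T, B3=F, B4=E, B5=F
#3 (a=10, d=7) -> covered: B1=F, B2=T, B3=T, B4=E
#4 (a=3, d=3) -> covered: B1=T, B1=F, B2=F, B3=F, B4=E, B5=F
#5 (a=5, d=4) -> covered: B1=T, B1=F, B2=F, B3=F, B4=E, B5=F
#6 (a=14, d=6) -> covered: B1=F, B2=T, B3=T, B4=S
#7 (a=16, d=6) -> covered: B1=F, B2=T, B3=T, B4=S
#8 (a=9, d=7) -> covered: B1=F, B2=T, B3=T, B4=E
the full pool covers 9 outcomes: B1=T, B1=F, B2=T, B2=F, B3=T, B3=F, B4=S, B4=E, B5=F
size 1 is not enough: best union over all size-1 subsets is 6/9
at size 2, {4, 6} reaches all 9 outcomes; every lexicographically earlier size-2 subset fails

Answer: 4, 6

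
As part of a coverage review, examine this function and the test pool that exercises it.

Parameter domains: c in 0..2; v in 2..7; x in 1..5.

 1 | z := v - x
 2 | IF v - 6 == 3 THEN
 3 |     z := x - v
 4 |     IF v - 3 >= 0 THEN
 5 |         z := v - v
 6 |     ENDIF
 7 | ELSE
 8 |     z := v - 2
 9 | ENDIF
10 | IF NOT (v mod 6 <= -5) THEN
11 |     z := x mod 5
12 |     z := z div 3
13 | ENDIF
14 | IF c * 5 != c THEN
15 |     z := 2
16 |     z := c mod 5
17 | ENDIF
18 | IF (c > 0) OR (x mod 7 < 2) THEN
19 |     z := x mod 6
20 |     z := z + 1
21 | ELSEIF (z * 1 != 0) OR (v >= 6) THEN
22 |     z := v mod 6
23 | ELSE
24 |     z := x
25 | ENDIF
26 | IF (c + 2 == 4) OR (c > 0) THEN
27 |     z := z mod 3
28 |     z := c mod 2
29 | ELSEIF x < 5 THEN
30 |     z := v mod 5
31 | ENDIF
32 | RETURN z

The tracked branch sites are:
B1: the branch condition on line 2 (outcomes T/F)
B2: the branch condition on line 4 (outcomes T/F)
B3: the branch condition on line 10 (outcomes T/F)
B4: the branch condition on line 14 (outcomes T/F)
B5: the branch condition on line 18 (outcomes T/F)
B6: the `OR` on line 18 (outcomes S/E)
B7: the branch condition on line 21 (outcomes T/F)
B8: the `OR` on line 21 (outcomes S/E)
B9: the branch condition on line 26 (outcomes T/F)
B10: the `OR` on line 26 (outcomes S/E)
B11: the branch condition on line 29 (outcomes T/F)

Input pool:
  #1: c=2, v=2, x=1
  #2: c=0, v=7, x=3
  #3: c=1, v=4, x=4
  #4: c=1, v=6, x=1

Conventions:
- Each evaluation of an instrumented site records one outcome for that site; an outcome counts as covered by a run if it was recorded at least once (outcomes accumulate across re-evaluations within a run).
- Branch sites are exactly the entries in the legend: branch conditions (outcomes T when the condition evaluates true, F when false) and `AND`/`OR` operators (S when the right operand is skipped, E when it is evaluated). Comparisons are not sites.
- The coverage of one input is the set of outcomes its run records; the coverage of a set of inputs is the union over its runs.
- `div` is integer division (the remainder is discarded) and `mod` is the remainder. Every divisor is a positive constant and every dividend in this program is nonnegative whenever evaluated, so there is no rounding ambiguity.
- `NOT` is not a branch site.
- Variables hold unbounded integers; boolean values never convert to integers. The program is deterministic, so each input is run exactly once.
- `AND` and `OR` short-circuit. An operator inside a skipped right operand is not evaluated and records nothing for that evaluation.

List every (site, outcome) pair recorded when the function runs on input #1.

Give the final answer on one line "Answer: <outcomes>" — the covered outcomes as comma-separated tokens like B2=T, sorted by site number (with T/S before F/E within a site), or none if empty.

Event log for input #1 (c=2, v=2, x=1):
  B1->F, B3->T, B4->T, B6->S, B5->T, B10->S, B9->T
as a set, this run covers: B1=F, B3=T, B4=T, B5=T, B6=S, B9=T, B10=S

Answer: B1=F, B3=T, B4=T, B5=T, B6=S, B9=T, B10=S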